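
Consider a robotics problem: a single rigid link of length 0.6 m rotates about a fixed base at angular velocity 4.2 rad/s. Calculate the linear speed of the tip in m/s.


v = L*omega = 0.6 * 4.2 = 2.5200

2.5200 m/s


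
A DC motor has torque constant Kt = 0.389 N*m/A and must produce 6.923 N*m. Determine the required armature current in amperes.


I = tau / Kt = 6.923/0.389 = 17.7969

17.7969 A


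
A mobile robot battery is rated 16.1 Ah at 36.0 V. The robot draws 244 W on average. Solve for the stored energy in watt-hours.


E = capacity * V = 16.1*36.0 = 579.6000

579.6000 Wh


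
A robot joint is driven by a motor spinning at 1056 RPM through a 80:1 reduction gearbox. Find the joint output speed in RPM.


omega_joint = omega_motor / N = 1056 / 80 = 13.2000

13.2000 RPM


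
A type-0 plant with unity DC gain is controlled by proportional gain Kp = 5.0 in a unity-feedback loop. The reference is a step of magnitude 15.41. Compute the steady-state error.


e_ss = R/(1 + Kp) = 15.41/(1 + 5.0) = 15.41/6.0000 = 2.5683

2.5683


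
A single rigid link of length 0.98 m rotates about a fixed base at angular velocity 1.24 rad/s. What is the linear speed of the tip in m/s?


v = L*omega = 0.98 * 1.24 = 1.2152

1.2152 m/s


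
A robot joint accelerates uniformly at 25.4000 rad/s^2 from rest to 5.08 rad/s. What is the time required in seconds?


t = delta_omega / alpha = 5.08 / 25.4000 = 0.2000

0.2000 s


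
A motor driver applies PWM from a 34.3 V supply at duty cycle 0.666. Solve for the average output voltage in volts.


V_avg = V_supply * D = 34.3*0.666 = 22.8438

22.8438 V


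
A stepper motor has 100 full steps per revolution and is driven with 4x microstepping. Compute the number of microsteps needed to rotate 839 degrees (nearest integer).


step_size = 360/(100*4) = 360/400 = 0.900000 deg
n = 839/(360/400) = 839*400/360 = 932.2222 -> 932

932 steps


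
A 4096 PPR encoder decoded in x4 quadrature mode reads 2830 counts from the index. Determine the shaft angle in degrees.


angle = counts * 360 / (PPR*4) = 2830 * 360 / 16384 = 62.1826

62.1826 degrees


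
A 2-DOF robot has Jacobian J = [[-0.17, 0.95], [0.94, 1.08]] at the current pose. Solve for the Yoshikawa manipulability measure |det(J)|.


det(J) = -0.17*1.08 - (0.95)*(0.94) = -1.0766
|det(J)| = 1.0766

1.0766


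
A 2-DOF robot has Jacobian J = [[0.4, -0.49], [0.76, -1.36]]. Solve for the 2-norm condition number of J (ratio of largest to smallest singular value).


JJ^T eigenvalues: trace(JJ^T) = 2.8273, det(JJ^T) = det(J)^2 = 0.02944656
s_max^2 = (2.8273 + sqrt(7.87583905))/2 = 2.81684627
s_min^2 = (2.8273 - sqrt(7.87583905))/2 = 0.01045373
kappa = s_max/s_min = sqrt(2.81684627/0.01045373) = 16.4152

16.4152


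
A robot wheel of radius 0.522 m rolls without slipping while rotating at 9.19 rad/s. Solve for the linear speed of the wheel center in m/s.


v = omega * r = 9.19 * 0.522 = 4.7972

4.7972 m/s


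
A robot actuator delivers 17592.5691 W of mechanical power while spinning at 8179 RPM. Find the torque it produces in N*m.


omega = 8179 * 2*pi/60 = 856.502877 rad/s
tau = P / omega = 17592.5691 / 856.502877 = 20.5400

20.5400 N*m


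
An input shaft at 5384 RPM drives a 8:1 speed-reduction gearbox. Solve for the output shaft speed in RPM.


omega_out = omega_in / N = 5384 / 8 = 673.0000

673.0000 RPM


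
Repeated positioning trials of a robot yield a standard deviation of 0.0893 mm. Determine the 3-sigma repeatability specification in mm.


repeatability = 3*sigma = 3*0.0893 = 0.2679

0.2679 mm


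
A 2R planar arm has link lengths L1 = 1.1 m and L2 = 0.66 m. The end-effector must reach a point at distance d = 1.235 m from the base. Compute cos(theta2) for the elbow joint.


cos(th2) = (d^2 - L1^2 - L2^2)/(2*L1*L2) = (1.235^2 - 1.1^2 - 0.66^2)/(2*1.1*0.66) = -0.0829

-0.0829


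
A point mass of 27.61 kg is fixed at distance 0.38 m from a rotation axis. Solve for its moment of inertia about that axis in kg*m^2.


I = m*r^2 = 27.61*0.38^2 = 3.9869

3.9869 kg*m^2


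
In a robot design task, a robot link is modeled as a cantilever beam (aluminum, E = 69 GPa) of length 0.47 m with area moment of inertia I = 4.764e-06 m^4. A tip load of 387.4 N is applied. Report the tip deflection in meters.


delta = F*L^3/(3*E*I) = 387.4*0.47^3/(3*6.900e+10*4.764e-06)
      = 40.2210302/986148 = 4.0786e-05

4.0786e-05 m


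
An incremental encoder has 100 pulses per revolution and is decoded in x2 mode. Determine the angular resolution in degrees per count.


resolution = 360 / (PPR * 2) = 360 / 200 = 1.8000

1.8000 degrees


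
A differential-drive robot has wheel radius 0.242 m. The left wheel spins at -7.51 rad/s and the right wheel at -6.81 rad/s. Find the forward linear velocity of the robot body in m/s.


v = r*(wR + wL)/2 = 0.242*(-6.81 + -7.51)/2 = -1.7327

-1.7327 m/s


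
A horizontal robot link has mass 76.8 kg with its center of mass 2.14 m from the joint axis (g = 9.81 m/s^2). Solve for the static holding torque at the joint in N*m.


tau = m*g*L = 76.8 * 9.81 * 2.14 = 1612.2931

1612.2931 N*m


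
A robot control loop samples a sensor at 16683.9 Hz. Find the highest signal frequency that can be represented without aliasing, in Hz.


f_max = f_s/2 = 16683.9/2 = 8341.9500

8341.9500 Hz


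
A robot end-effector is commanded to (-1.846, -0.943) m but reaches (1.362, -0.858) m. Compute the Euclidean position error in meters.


dx = 1.362 - (-1.846) = 3.2080, dy = -0.858 - (-0.943) = 0.0850
err = sqrt(10.291264 + 0.007225) = 3.2091

3.2091 m


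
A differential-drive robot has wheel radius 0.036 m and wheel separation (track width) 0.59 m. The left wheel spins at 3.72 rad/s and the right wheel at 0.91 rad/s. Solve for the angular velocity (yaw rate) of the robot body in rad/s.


omega = r*(wR - wL)/L = 0.036*(0.91 - (3.72))/0.59 = -0.1715

-0.1715 rad/s


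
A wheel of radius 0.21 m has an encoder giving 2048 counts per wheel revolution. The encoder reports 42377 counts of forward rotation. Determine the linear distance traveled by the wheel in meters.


revs = 42377/2048 = 20.691895
d = revs * 2*pi*r = 20.691895 * 2*pi*0.21 = 27.3023

27.3023 m


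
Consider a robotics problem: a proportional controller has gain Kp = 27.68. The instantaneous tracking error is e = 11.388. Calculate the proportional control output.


u_P = Kp * e = 27.68 * 11.388 = 315.2198

315.2198


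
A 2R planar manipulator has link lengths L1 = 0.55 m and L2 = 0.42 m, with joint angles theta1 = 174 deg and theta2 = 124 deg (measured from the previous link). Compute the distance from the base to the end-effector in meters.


x = L1*cos(th1) + L2*cos(th1+th2) = -0.349809
y = L1*sin(th1) + L2*sin(th1+th2) = -0.313347
d = sqrt(x^2 + y^2) = sqrt(0.122366 + 0.098186) = 0.4696

0.4696 m


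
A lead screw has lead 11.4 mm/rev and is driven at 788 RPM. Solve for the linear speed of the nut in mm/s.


v = lead * (RPM/60) = 11.4*788/60 = 149.7200

149.7200 mm/s


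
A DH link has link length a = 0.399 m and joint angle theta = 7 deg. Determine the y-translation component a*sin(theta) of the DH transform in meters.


a*sin(theta) = 0.399*sin(7 deg) = 0.0486

0.0486 m


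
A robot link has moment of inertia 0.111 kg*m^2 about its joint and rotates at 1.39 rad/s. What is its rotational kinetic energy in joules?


KE = (1/2)*I*omega^2 = 0.5*0.111*1.39^2 = 0.1072

0.1072 J


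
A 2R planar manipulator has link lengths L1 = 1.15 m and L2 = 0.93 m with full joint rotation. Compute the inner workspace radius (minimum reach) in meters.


r_min = |L1 - L2| = |1.15 - 0.93| = 0.2200

0.2200 m


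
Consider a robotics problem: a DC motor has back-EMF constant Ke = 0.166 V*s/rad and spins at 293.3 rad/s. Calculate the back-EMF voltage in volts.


V_emf = Ke * omega = 0.166*293.3 = 48.6878

48.6878 V


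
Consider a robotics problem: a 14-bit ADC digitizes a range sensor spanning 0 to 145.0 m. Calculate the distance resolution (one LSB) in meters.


res = range / 2^n = 145.0/2^14 = 145.0/16384 = 0.0089

0.0089 m


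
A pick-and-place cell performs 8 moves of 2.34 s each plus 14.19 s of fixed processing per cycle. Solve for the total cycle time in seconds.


T = 8*2.34 + 14.19 = 32.9100

32.9100 s


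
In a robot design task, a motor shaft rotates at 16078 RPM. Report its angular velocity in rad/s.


omega = 16078 * 2*pi/60 = 1683.6842

1683.6842 rad/s


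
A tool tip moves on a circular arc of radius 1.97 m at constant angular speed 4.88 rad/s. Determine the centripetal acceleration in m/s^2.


a_c = omega^2 * r = 4.88^2 * 1.97 = 46.9144

46.9144 m/s^2


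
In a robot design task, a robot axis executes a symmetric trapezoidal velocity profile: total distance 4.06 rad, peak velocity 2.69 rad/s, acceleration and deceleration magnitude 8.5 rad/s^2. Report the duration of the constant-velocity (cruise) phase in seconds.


t_acc = v/a = 0.316471 s, d_acc = v^2/(2a) = 0.425653 rad each
d_cruise = 4.06 - 2*0.425653 = 3.208694 rad
t_cruise = d_cruise/v = 3.208694/2.69 = 1.1928

1.1928 s


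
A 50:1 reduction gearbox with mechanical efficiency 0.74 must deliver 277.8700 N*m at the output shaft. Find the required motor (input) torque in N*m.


tau_in = tau_out / (N * eta) = 277.8700 / (50 * 0.74) = 7.5100

7.5100 N*m


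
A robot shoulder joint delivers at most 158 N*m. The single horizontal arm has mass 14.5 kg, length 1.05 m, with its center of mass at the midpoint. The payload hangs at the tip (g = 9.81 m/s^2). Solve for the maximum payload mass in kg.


tau_arm = m_arm*g*(L/2) = 14.5*9.81*1.05/2 = 74.6786 N*m
tau_payload = tau_max - tau_arm = 158 - 74.6786 = 83.3214
m_payload = tau_payload / (g*L) = 83.3214 / (9.81*1.05) = 8.0891

8.0891 kg


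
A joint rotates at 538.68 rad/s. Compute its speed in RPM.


RPM = 538.68 * 60/(2*pi) = 5144.0151

5144.0151 RPM


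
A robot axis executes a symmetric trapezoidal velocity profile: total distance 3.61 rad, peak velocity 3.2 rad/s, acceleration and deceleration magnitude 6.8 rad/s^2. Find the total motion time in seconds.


t_acc = v/a = 3.2/6.8 = 0.470588 s
d_acc = v^2/(2a) = 0.752941 rad (each ramp)
d_cruise = 3.61 - 2*0.752941 = 2.104118 rad
t_cruise = 2.104118/3.2 = 0.657537 s
t_total = 2*0.470588 + 0.657537 = 1.5987

1.5987 s


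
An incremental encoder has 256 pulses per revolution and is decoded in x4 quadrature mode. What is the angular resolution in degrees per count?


resolution = 360 / (PPR * 4) = 360 / 1024 = 0.3516

0.3516 degrees


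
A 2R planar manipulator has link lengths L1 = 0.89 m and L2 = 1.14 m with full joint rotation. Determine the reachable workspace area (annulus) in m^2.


r_max = L1 + L2 = 2.0300, r_min = |L1 - L2| = 0.2500
A = pi*(r_max^2 - r_min^2) = pi*(4.1209 - 0.0625) = 12.7498

12.7498 m^2


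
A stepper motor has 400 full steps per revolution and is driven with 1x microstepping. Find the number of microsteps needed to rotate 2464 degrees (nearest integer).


step_size = 360/(400*1) = 360/400 = 0.900000 deg
n = 2464/(360/400) = 2464*400/360 = 2737.7778 -> 2738

2738 steps


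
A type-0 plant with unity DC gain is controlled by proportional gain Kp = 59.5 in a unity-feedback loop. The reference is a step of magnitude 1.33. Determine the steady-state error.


e_ss = R/(1 + Kp) = 1.33/(1 + 59.5) = 1.33/60.5000 = 0.0220

0.0220


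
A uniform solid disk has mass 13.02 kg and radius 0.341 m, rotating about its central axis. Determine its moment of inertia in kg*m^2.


I = (1/2)*m*R^2 = 0.5*13.02*0.341^2 = 0.7570

0.7570 kg*m^2


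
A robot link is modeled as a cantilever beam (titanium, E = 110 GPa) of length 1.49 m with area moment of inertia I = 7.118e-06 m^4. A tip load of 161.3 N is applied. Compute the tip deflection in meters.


delta = F*L^3/(3*E*I) = 161.3*1.49^3/(3*1.100e+11*7.118e-06)
      = 533.5721737/2348940 = 2.2715e-04

2.2715e-04 m


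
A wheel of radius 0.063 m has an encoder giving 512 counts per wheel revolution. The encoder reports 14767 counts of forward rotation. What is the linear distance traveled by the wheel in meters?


revs = 14767/512 = 28.841797
d = revs * 2*pi*r = 28.841797 * 2*pi*0.063 = 11.4168

11.4168 m


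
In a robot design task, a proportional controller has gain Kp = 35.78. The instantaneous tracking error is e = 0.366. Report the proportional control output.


u_P = Kp * e = 35.78 * 0.366 = 13.0955

13.0955


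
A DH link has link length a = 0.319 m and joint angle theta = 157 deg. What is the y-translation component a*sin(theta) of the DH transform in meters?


a*sin(theta) = 0.319*sin(157 deg) = 0.1246

0.1246 m


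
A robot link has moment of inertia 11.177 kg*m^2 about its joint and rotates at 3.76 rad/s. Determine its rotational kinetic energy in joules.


KE = (1/2)*I*omega^2 = 0.5*11.177*3.76^2 = 79.0080

79.0080 J


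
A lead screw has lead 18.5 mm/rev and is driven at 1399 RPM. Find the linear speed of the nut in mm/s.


v = lead * (RPM/60) = 18.5*1399/60 = 431.3583

431.3583 mm/s


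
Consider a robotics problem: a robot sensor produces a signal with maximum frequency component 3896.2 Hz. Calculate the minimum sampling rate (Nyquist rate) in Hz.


f_s,min = 2*f_max = 2*3896.2 = 7792.4000

7792.4000 Hz


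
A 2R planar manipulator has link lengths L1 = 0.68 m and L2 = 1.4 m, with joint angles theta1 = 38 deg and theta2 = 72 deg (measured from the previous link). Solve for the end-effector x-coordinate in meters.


x = L1*cos(th1) + L2*cos(th1+th2) = 0.68*cos(38 deg) + 1.4*cos(110 deg) = 0.0570

0.0570 m


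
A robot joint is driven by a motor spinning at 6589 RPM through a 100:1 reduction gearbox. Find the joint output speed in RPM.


omega_joint = omega_motor / N = 6589 / 100 = 65.8900

65.8900 RPM


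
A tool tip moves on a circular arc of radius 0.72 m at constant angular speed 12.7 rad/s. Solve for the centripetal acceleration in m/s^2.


a_c = omega^2 * r = 12.7^2 * 0.72 = 116.1288

116.1288 m/s^2


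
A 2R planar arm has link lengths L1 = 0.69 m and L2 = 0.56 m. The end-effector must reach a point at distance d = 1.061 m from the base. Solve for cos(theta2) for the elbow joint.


cos(th2) = (d^2 - L1^2 - L2^2)/(2*L1*L2) = (1.061^2 - 0.69^2 - 0.56^2)/(2*0.69*0.56) = 0.4348

0.4348


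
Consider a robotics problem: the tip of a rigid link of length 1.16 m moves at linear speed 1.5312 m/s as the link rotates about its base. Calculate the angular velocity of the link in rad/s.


omega = v / L = 1.5312 / 1.16 = 1.3200

1.3200 rad/s


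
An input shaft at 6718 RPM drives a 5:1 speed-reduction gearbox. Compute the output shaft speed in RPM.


omega_out = omega_in / N = 6718 / 5 = 1343.6000

1343.6000 RPM


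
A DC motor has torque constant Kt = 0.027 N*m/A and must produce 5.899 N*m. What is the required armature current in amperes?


I = tau / Kt = 5.899/0.027 = 218.4815

218.4815 A


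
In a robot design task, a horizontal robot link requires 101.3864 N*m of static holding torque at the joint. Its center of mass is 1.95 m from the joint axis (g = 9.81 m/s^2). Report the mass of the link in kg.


m = tau / (g*L) = 101.3864 / (9.81 * 1.95) = 5.3000

5.3000 kg


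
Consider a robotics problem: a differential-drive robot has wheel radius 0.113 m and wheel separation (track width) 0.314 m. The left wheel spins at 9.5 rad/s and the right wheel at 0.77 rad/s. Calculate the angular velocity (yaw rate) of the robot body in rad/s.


omega = r*(wR - wL)/L = 0.113*(0.77 - (9.5))/0.314 = -3.1417

-3.1417 rad/s


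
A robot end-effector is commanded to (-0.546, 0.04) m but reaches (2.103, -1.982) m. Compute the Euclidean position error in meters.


dx = 2.103 - (-0.546) = 2.6490, dy = -1.982 - (0.04) = -2.0220
err = sqrt(7.017201 + 4.088484) = 3.3325

3.3325 m


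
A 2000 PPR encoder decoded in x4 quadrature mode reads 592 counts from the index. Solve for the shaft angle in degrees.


angle = counts * 360 / (PPR*4) = 592 * 360 / 8000 = 26.6400

26.6400 degrees


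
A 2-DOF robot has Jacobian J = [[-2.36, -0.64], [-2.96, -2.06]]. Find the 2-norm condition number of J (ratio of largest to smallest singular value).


JJ^T eigenvalues: trace(JJ^T) = 18.9844, det(JJ^T) = det(J)^2 = 8.80427584
s_max^2 = (18.9844 + sqrt(325.19034000))/2 = 18.50871734
s_min^2 = (18.9844 - sqrt(325.19034000))/2 = 0.47568266
kappa = s_max/s_min = sqrt(18.50871734/0.47568266) = 6.2378

6.2378


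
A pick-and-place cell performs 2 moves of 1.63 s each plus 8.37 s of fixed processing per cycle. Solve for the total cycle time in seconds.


T = 2*1.63 + 8.37 = 11.6300

11.6300 s


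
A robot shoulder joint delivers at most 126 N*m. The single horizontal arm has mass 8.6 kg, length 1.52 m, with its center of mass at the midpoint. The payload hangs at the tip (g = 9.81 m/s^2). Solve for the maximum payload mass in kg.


tau_arm = m_arm*g*(L/2) = 8.6*9.81*1.52/2 = 64.1182 N*m
tau_payload = tau_max - tau_arm = 126 - 64.1182 = 61.8818
m_payload = tau_payload / (g*L) = 61.8818 / (9.81*1.52) = 4.1500

4.1500 kg


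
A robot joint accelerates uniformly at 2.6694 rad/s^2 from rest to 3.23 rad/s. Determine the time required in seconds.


t = delta_omega / alpha = 3.23 / 2.6694 = 1.2100

1.2100 s


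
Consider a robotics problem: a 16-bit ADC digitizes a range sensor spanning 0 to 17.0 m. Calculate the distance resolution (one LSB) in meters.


res = range / 2^n = 17.0/2^16 = 17.0/65536 = 2.5940e-04

2.5940e-04 m


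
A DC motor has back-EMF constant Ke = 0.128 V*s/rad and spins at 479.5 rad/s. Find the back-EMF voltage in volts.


V_emf = Ke * omega = 0.128*479.5 = 61.3760

61.3760 V


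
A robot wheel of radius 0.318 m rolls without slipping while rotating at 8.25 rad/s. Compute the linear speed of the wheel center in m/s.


v = omega * r = 8.25 * 0.318 = 2.6235

2.6235 m/s


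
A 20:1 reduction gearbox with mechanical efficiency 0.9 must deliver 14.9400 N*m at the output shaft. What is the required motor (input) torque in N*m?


tau_in = tau_out / (N * eta) = 14.9400 / (20 * 0.9) = 0.8300

0.8300 N*m


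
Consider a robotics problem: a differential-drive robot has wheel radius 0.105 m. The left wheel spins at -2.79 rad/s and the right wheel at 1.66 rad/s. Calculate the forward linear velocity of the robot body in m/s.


v = r*(wR + wL)/2 = 0.105*(1.66 + -2.79)/2 = -0.0593

-0.0593 m/s


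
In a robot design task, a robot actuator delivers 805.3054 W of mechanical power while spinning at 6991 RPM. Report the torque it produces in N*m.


omega = 6991 * 2*pi/60 = 732.095808 rad/s
tau = P / omega = 805.3054 / 732.095808 = 1.1000

1.1000 N*m


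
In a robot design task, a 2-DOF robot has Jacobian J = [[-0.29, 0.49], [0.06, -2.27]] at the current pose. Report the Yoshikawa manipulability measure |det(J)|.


det(J) = -0.29*-2.27 - (0.49)*(0.06) = 0.6289
|det(J)| = 0.6289

0.6289


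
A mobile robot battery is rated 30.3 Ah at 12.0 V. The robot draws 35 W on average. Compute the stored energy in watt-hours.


E = capacity * V = 30.3*12.0 = 363.6000

363.6000 Wh


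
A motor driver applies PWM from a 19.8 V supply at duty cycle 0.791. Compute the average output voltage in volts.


V_avg = V_supply * D = 19.8*0.791 = 15.6618

15.6618 V


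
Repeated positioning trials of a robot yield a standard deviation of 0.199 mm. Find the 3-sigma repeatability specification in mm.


repeatability = 3*sigma = 3*0.199 = 0.5970

0.5970 mm


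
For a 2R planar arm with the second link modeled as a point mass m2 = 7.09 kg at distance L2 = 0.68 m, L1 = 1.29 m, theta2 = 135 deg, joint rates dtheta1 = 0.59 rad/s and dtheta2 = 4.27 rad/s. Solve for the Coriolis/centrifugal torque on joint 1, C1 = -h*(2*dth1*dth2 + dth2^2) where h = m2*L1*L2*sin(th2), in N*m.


h = m2*L1*L2*sin(th2) = 7.09*1.29*0.68*sin(135 deg) = 4.397743
C1 = -h*(2*0.59*4.27 + 4.27^2) = -4.397743*23.2715 = -102.3421

-102.3421 N*m


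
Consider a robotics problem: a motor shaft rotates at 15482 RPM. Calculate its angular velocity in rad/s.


omega = 15482 * 2*pi/60 = 1621.2712

1621.2712 rad/s


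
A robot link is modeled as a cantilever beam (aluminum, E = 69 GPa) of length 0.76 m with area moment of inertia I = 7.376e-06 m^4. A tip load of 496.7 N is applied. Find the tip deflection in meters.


delta = F*L^3/(3*E*I) = 496.7*0.76^3/(3*6.900e+10*7.376e-06)
      = 218.0393792/1526832 = 1.4281e-04

1.4281e-04 m


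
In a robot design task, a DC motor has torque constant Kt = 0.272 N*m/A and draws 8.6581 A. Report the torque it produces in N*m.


tau = Kt * I = 0.272*8.6581 = 2.3550

2.3550 N*m


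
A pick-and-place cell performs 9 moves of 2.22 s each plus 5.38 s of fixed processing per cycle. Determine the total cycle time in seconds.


T = 9*2.22 + 5.38 = 25.3600

25.3600 s


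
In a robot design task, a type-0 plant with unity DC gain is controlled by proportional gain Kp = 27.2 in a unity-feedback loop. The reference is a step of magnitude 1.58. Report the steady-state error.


e_ss = R/(1 + Kp) = 1.58/(1 + 27.2) = 1.58/28.2000 = 0.0560

0.0560


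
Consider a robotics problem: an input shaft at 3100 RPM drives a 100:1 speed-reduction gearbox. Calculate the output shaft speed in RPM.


omega_out = omega_in / N = 3100 / 100 = 31.0000

31.0000 RPM


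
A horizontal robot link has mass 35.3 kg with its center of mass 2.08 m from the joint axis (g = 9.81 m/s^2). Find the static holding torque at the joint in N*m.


tau = m*g*L = 35.3 * 9.81 * 2.08 = 720.2894

720.2894 N*m


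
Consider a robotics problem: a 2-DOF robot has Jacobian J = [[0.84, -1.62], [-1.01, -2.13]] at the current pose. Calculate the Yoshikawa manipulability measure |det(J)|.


det(J) = 0.84*-2.13 - (-1.62)*(-1.01) = -3.4254
|det(J)| = 3.4254

3.4254


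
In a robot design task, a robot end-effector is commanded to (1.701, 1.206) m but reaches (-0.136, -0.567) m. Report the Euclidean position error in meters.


dx = -0.136 - (1.701) = -1.8370, dy = -0.567 - (1.206) = -1.7730
err = sqrt(3.374569 + 3.143529) = 2.5531

2.5531 m


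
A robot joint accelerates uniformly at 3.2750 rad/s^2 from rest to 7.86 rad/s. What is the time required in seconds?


t = delta_omega / alpha = 7.86 / 3.2750 = 2.4000

2.4000 s


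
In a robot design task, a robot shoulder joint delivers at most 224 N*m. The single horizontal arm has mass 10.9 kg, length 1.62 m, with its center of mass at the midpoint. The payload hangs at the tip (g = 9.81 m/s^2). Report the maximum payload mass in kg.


tau_arm = m_arm*g*(L/2) = 10.9*9.81*1.62/2 = 86.6125 N*m
tau_payload = tau_max - tau_arm = 224 - 86.6125 = 137.3875
m_payload = tau_payload / (g*L) = 137.3875 / (9.81*1.62) = 8.6450

8.6450 kg


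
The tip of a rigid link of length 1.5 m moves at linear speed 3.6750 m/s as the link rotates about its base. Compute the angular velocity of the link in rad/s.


omega = v / L = 3.6750 / 1.5 = 2.4500

2.4500 rad/s


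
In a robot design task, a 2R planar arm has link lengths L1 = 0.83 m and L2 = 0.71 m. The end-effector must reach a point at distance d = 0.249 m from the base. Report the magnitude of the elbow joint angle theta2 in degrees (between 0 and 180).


cos(th2) = (d^2 - L1^2 - L2^2)/(2*L1*L2) = (0.249^2 - 0.83^2 - 0.71^2)/(2*0.83*0.71) = -0.95961225
th2 = acos(-0.95961225) = 163.6606 deg

163.6606 degrees


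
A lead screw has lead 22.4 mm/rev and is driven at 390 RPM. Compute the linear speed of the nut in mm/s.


v = lead * (RPM/60) = 22.4*390/60 = 145.6000

145.6000 mm/s


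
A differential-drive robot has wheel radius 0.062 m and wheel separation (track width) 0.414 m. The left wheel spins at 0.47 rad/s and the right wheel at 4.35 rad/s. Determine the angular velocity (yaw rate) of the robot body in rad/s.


omega = r*(wR - wL)/L = 0.062*(4.35 - (0.47))/0.414 = 0.5811

0.5811 rad/s


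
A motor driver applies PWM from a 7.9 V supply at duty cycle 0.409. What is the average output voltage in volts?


V_avg = V_supply * D = 7.9*0.409 = 3.2311

3.2311 V


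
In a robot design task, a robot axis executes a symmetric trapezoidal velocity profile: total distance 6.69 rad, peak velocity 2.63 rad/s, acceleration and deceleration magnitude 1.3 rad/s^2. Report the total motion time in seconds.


t_acc = v/a = 2.63/1.3 = 2.023077 s
d_acc = v^2/(2a) = 2.660346 rad (each ramp)
d_cruise = 6.69 - 2*2.660346 = 1.369308 rad
t_cruise = 1.369308/2.63 = 0.520649 s
t_total = 2*2.023077 + 0.520649 = 4.5668

4.5668 s


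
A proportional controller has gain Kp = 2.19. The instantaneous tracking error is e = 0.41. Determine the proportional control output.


u_P = Kp * e = 2.19 * 0.41 = 0.8979

0.8979


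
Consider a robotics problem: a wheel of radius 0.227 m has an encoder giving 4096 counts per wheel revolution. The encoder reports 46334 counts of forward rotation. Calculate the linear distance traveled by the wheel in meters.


revs = 46334/4096 = 11.312012
d = revs * 2*pi*r = 11.312012 * 2*pi*0.227 = 16.1341

16.1341 m


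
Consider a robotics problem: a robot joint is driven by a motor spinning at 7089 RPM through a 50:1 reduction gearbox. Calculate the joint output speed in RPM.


omega_joint = omega_motor / N = 7089 / 50 = 141.7800

141.7800 RPM


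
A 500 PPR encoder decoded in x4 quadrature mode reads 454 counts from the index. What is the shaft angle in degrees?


angle = counts * 360 / (PPR*4) = 454 * 360 / 2000 = 81.7200

81.7200 degrees


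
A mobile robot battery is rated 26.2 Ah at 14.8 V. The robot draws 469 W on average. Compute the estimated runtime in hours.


E = 26.2*14.8 = 387.7600 Wh
t = E/P = 387.7600/469 = 0.8268

0.8268 hours


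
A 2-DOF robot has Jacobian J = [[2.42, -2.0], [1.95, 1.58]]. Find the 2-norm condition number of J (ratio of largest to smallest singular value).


JJ^T eigenvalues: trace(JJ^T) = 16.1553, det(JJ^T) = det(J)^2 = 59.65399696
s_max^2 = (16.1553 + sqrt(22.37773025))/2 = 10.44290528
s_min^2 = (16.1553 - sqrt(22.37773025))/2 = 5.71239472
kappa = s_max/s_min = sqrt(10.44290528/5.71239472) = 1.3521

1.3521


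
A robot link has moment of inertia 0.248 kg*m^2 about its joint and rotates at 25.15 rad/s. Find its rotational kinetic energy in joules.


KE = (1/2)*I*omega^2 = 0.5*0.248*25.15^2 = 78.4328

78.4328 J


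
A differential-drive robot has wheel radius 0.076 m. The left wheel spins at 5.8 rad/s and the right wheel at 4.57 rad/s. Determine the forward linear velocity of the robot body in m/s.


v = r*(wR + wL)/2 = 0.076*(4.57 + 5.8)/2 = 0.3941

0.3941 m/s


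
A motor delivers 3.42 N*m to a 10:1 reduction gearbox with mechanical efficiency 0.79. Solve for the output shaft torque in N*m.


tau_out = tau_in * N * eta = 3.42 * 10 * 0.79 = 27.0180

27.0180 N*m


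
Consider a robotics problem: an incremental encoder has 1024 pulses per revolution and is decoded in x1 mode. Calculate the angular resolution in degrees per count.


resolution = 360 / (PPR * 1) = 360 / 1024 = 0.3516

0.3516 degrees


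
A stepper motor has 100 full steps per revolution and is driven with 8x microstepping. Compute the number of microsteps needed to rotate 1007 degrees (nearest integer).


step_size = 360/(100*8) = 360/800 = 0.450000 deg
n = 1007/(360/800) = 1007*800/360 = 2237.7778 -> 2238

2238 steps


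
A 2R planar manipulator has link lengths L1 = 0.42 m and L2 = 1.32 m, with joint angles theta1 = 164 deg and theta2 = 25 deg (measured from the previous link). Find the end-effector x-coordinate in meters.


x = L1*cos(th1) + L2*cos(th1+th2) = 0.42*cos(164 deg) + 1.32*cos(189 deg) = -1.7075

-1.7075 m


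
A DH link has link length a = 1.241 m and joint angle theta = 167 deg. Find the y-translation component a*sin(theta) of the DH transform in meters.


a*sin(theta) = 1.241*sin(167 deg) = 0.2792

0.2792 m


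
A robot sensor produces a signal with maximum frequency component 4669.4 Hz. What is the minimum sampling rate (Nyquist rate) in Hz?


f_s,min = 2*f_max = 2*4669.4 = 9338.8000

9338.8000 Hz


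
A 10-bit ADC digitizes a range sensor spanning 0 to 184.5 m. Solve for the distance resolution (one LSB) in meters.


res = range / 2^n = 184.5/2^10 = 184.5/1024 = 0.1802

0.1802 m


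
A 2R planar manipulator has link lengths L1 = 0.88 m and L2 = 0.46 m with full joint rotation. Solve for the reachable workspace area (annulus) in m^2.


r_max = L1 + L2 = 1.3400, r_min = |L1 - L2| = 0.4200
A = pi*(r_max^2 - r_min^2) = pi*(1.7956 - 0.1764) = 5.0869

5.0869 m^2


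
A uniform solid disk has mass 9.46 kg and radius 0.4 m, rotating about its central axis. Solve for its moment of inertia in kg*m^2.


I = (1/2)*m*R^2 = 0.5*9.46*0.4^2 = 0.7568

0.7568 kg*m^2


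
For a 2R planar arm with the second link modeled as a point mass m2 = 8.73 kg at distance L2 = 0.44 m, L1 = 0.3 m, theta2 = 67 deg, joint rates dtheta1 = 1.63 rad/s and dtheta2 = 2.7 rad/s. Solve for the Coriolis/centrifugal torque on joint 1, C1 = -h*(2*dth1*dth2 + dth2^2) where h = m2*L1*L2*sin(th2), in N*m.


h = m2*L1*L2*sin(th2) = 8.73*0.3*0.44*sin(67 deg) = 1.060753
C1 = -h*(2*1.63*2.7 + 2.7^2) = -1.060753*16.0920 = -17.0696

-17.0696 N*m


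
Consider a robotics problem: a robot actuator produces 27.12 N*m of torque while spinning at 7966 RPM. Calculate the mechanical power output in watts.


omega = 7966 * 2*pi/60 = 834.197569 rad/s
P = tau * omega = 27.12 * 834.197569 = 22623.4381

22623.4381 W


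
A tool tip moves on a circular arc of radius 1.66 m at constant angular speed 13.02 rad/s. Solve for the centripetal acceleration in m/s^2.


a_c = omega^2 * r = 13.02^2 * 1.66 = 281.4039

281.4039 m/s^2


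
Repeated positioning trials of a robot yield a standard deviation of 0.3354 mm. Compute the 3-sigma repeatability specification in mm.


repeatability = 3*sigma = 3*0.3354 = 1.0062

1.0062 mm


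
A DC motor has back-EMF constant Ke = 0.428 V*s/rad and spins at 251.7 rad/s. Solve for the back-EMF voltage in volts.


V_emf = Ke * omega = 0.428*251.7 = 107.7276

107.7276 V


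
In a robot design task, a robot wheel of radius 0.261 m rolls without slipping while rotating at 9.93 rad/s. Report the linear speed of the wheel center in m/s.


v = omega * r = 9.93 * 0.261 = 2.5917

2.5917 m/s


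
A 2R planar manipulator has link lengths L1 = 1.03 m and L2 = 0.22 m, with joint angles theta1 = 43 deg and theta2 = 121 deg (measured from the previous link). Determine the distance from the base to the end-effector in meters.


x = L1*cos(th1) + L2*cos(th1+th2) = 0.541817
y = L1*sin(th1) + L2*sin(th1+th2) = 0.763099
d = sqrt(x^2 + y^2) = sqrt(0.293566 + 0.582320) = 0.9359

0.9359 m


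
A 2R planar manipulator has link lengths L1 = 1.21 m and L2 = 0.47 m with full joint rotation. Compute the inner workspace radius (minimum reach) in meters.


r_min = |L1 - L2| = |1.21 - 0.47| = 0.7400

0.7400 m


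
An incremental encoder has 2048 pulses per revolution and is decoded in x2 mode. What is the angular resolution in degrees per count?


resolution = 360 / (PPR * 2) = 360 / 4096 = 0.0879

0.0879 degrees


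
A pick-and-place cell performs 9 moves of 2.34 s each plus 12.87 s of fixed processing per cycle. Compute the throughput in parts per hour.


T_cycle = 9*2.34 + 12.87 = 33.9300 s
rate = 3600/T = 106.1008

106.1008 parts/hour


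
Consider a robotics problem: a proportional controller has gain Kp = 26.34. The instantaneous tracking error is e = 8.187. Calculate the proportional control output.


u_P = Kp * e = 26.34 * 8.187 = 215.6456

215.6456


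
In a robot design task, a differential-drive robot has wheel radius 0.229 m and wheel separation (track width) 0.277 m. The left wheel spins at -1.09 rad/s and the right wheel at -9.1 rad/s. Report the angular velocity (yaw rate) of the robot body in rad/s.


omega = r*(wR - wL)/L = 0.229*(-9.1 - (-1.09))/0.277 = -6.6220

-6.6220 rad/s


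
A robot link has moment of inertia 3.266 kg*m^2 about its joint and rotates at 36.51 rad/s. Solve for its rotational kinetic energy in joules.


KE = (1/2)*I*omega^2 = 0.5*3.266*36.51^2 = 2176.7565

2176.7565 J


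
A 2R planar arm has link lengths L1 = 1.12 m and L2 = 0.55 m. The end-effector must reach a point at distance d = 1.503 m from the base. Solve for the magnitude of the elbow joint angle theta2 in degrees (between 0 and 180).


cos(th2) = (d^2 - L1^2 - L2^2)/(2*L1*L2) = (1.503^2 - 1.12^2 - 0.55^2)/(2*1.12*0.55) = 0.56989367
th2 = acos(0.56989367) = 55.2572 deg

55.2572 degrees


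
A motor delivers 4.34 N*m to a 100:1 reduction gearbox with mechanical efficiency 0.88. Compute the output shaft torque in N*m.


tau_out = tau_in * N * eta = 4.34 * 100 * 0.88 = 381.9200

381.9200 N*m


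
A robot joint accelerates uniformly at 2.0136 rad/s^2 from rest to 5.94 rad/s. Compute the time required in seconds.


t = delta_omega / alpha = 5.94 / 2.0136 = 2.9499

2.9499 s


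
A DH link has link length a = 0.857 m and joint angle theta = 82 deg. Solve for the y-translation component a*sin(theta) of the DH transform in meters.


a*sin(theta) = 0.857*sin(82 deg) = 0.8487

0.8487 m


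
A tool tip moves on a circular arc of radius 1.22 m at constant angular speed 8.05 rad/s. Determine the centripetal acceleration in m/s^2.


a_c = omega^2 * r = 8.05^2 * 1.22 = 79.0591

79.0591 m/s^2


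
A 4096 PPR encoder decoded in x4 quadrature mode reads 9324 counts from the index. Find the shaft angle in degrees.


angle = counts * 360 / (PPR*4) = 9324 * 360 / 16384 = 204.8730

204.8730 degrees


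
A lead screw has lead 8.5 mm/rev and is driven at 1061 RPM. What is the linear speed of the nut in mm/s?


v = lead * (RPM/60) = 8.5*1061/60 = 150.3083

150.3083 mm/s


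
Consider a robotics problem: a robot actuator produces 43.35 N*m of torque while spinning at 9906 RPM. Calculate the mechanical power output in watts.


omega = 9906 * 2*pi/60 = 1037.353894 rad/s
P = tau * omega = 43.35 * 1037.353894 = 44969.2913

44969.2913 W


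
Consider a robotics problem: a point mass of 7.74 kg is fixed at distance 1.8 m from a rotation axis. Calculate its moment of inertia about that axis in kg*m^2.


I = m*r^2 = 7.74*1.8^2 = 25.0776

25.0776 kg*m^2


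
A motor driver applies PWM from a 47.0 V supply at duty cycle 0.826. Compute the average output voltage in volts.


V_avg = V_supply * D = 47.0*0.826 = 38.8220

38.8220 V


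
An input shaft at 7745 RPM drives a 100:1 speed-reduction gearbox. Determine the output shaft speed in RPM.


omega_out = omega_in / N = 7745 / 100 = 77.4500

77.4500 RPM


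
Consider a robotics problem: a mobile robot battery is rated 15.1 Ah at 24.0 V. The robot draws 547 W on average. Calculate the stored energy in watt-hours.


E = capacity * V = 15.1*24.0 = 362.4000

362.4000 Wh


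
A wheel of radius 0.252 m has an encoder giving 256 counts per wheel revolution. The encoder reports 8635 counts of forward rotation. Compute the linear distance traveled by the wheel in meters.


revs = 8635/256 = 33.730469
d = revs * 2*pi*r = 33.730469 * 2*pi*0.252 = 53.4076

53.4076 m


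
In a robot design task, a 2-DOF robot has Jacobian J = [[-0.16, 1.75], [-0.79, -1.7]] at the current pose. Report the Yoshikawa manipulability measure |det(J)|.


det(J) = -0.16*-1.7 - (1.75)*(-0.79) = 1.6545
|det(J)| = 1.6545

1.6545


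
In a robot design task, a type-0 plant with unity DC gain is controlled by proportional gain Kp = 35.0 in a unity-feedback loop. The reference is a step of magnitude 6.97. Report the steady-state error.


e_ss = R/(1 + Kp) = 6.97/(1 + 35.0) = 6.97/36.0000 = 0.1936

0.1936


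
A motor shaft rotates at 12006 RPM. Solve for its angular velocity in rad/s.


omega = 12006 * 2*pi/60 = 1257.2654

1257.2654 rad/s


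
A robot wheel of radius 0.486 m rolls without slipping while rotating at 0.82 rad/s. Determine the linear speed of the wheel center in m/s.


v = omega * r = 0.82 * 0.486 = 0.3985

0.3985 m/s


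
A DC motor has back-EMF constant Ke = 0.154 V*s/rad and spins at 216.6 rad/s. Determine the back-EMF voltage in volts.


V_emf = Ke * omega = 0.154*216.6 = 33.3564

33.3564 V


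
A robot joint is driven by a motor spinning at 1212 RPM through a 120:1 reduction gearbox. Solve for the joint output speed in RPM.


omega_joint = omega_motor / N = 1212 / 120 = 10.1000

10.1000 RPM


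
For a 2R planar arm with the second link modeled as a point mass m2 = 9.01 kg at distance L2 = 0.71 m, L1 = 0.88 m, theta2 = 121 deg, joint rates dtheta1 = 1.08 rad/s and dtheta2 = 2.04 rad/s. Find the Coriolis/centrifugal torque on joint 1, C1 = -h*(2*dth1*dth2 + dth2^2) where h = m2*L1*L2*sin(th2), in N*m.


h = m2*L1*L2*sin(th2) = 9.01*0.88*0.71*sin(121 deg) = 4.825379
C1 = -h*(2*1.08*2.04 + 2.04^2) = -4.825379*8.5680 = -41.3438

-41.3438 N*m


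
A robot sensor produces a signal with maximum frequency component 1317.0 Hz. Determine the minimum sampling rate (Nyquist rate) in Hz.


f_s,min = 2*f_max = 2*1317.0 = 2634.0000

2634.0000 Hz


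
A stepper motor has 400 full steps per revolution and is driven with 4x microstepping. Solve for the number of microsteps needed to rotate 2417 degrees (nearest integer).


step_size = 360/(400*4) = 360/1600 = 0.225000 deg
n = 2417/(360/1600) = 2417*1600/360 = 10742.2222 -> 10742

10742 steps


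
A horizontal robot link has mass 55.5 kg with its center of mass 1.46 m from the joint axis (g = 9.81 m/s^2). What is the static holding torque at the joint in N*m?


tau = m*g*L = 55.5 * 9.81 * 1.46 = 794.9043

794.9043 N*m


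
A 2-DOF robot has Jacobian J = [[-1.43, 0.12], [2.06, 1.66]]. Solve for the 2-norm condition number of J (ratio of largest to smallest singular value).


JJ^T eigenvalues: trace(JJ^T) = 9.0585, det(JJ^T) = det(J)^2 = 6.86964100
s_max^2 = (9.0585 + sqrt(54.57785825))/2 = 8.22309144
s_min^2 = (9.0585 - sqrt(54.57785825))/2 = 0.83540856
kappa = s_max/s_min = sqrt(8.22309144/0.83540856) = 3.1374

3.1374


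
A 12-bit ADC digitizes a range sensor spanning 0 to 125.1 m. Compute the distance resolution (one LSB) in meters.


res = range / 2^n = 125.1/2^12 = 125.1/4096 = 0.0305

0.0305 m


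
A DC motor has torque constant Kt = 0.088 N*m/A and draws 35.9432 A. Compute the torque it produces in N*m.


tau = Kt * I = 0.088*35.9432 = 3.1630

3.1630 N*m


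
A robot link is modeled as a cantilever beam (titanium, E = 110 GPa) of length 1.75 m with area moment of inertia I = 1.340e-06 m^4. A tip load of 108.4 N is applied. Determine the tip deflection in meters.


delta = F*L^3/(3*E*I) = 108.4*1.75^3/(3*1.100e+11*1.340e-06)
      = 580.95625/442200 = 0.0013

0.0013 m


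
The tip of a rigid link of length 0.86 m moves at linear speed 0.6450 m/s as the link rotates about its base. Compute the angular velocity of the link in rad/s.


omega = v / L = 0.6450 / 0.86 = 0.7500

0.7500 rad/s


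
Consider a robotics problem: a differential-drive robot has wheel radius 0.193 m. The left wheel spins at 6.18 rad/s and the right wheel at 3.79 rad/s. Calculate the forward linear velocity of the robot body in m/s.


v = r*(wR + wL)/2 = 0.193*(3.79 + 6.18)/2 = 0.9621

0.9621 m/s


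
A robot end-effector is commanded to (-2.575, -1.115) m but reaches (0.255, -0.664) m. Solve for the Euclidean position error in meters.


dx = 0.255 - (-2.575) = 2.8300, dy = -0.664 - (-1.115) = 0.4510
err = sqrt(8.008900 + 0.203401) = 2.8657

2.8657 m


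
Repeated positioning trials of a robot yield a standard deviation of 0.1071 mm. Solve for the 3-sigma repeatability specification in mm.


repeatability = 3*sigma = 3*0.1071 = 0.3213

0.3213 mm
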